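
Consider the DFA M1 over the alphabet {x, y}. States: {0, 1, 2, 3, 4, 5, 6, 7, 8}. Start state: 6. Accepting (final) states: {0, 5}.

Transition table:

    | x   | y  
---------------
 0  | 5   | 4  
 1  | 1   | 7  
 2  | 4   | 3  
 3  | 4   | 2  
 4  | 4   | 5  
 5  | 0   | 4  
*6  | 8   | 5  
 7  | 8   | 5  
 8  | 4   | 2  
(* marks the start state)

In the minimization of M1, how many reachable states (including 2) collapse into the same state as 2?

States {1,7} cannot be reached from the start state, so discard them.
Initial partition by acceptance: {0,5} | {2,3,4,6,8}.
On input y, block {2,3,4,6,8} splits into {2,3,8} and {4,6}.
On input x, block {4,6} splits into {4} and {6}.
The partition is now stable with 4 blocks: {0,5} | {2,3,8} | {4} | {6}.
The equivalence class containing 2 is {2,3,8}, of size 3.

3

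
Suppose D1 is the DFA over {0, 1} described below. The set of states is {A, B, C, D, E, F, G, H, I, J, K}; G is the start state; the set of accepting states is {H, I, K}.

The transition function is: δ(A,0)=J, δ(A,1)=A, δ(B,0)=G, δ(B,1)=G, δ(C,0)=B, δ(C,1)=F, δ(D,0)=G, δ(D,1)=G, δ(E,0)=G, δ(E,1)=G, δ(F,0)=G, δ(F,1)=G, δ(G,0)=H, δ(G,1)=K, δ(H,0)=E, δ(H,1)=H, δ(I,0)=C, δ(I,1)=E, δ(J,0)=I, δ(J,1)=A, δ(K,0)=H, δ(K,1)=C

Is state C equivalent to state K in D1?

Reachable states from the start: {B,C,E,F,G,H,K}. Unreachable: {A,D,I,J} — drop them.
Initial partition by acceptance: {H,K} | {B,C,E,F,G}.
Refine {H,K} on symbol 0: members go to different blocks, giving {H} and {K}.
Split {B,C,E,F,G} by δ(·,0) → {B,C,E,F} and {G}.
Refine {B,C,E,F} on symbol 0: members go to different blocks, giving {B,E,F} and {C}.
The partition is now stable with 5 blocks: {H} | {B,E,F} | {K} | {G} | {C}.
C and K end up in different blocks, so they are distinguishable. For instance, the string 'ε' is accepted from only K.

No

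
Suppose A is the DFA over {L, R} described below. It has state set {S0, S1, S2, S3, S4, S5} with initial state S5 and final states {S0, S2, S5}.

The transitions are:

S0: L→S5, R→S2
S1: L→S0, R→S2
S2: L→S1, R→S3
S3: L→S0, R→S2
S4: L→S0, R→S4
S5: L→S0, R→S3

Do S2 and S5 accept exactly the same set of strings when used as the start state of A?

First remove the unreachable states {S4}; 5 states remain.
P0 = {S0,S2,S5} | {S1,S3}.
Split {S0,S2,S5} by δ(·,L) → {S0,S5} and {S2}.
On input R, block {S0,S5} splits into {S0} and {S5}.
No further refinement is possible. Final partition (4 blocks): {S0} | {S1,S3} | {S2} | {S5}.
S2 and S5 end up in different blocks, so they are distinguishable. For instance, the string 'L' is accepted from only S5.

No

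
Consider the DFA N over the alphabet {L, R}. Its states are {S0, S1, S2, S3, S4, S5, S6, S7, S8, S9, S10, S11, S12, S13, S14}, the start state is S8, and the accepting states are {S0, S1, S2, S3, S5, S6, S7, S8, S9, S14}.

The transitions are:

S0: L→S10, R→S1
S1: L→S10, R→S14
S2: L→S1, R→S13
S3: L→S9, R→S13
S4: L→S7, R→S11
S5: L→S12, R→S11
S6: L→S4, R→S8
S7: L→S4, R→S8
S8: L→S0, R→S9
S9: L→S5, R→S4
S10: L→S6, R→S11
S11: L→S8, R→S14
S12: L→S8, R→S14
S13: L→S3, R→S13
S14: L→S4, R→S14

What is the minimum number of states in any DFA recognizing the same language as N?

Reachable states from the start: {S0,S1,S4,S5,S6,S7,S8,S9,S10,S11,S12,S14}. Unreachable: {S2,S3,S13} — drop them.
Start with accepting vs non-accepting: {S0,S1,S5,S6,S7,S8,S9,S14} | {S4,S10,S11,S12}.
Refine {S0,S1,S5,S6,S7,S8,S9,S14} on symbol L: members go to different blocks, giving {S0,S1,S5,S6,S7,S14} and {S8,S9}.
On input R, block {S0,S1,S5,S6,S7,S14} splits into {S0,S1,S14} and {S6,S7} and {S5}.
Refine {S4,S10,S11,S12} on symbol L: members go to different blocks, giving {S4,S10} and {S11,S12}.
On input L, block {S8,S9} splits into {S8} and {S9}.
Stable partition: {S0,S1,S14} | {S4,S10} | {S8} | {S6,S7} | {S5} | {S11,S12} | {S9} — 7 equivalence classes.

7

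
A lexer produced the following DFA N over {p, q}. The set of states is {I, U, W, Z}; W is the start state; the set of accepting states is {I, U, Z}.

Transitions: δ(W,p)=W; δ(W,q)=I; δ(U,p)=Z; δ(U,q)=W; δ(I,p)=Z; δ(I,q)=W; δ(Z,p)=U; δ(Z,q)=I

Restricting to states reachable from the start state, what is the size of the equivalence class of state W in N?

1

All states are reachable from the start state.
Initial partition by acceptance: {I,U,Z} | {W}.
On input q, block {I,U,Z} splits into {I,U} and {Z}.
No further refinement is possible. Final partition (3 blocks): {I,U} | {W} | {Z}.
The equivalence class containing W is {W}, of size 1.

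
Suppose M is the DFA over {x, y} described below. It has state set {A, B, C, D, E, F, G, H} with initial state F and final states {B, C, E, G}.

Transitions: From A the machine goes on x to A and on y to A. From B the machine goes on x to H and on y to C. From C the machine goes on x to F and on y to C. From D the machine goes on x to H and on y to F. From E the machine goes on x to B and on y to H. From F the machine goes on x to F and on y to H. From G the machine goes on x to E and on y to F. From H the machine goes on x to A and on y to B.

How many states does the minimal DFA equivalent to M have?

States {D,E,G} cannot be reached from the start state, so discard them.
Start with accepting vs non-accepting: {B,C} | {A,F,H}.
Refine {A,F,H} on symbol y: members go to different blocks, giving {A,F} and {H}.
On input x, block {B,C} splits into {B} and {C}.
Refine {A,F} on symbol y: members go to different blocks, giving {A} and {F}.
No further refinement is possible. Final partition (5 blocks): {B} | {A} | {H} | {C} | {F}.

5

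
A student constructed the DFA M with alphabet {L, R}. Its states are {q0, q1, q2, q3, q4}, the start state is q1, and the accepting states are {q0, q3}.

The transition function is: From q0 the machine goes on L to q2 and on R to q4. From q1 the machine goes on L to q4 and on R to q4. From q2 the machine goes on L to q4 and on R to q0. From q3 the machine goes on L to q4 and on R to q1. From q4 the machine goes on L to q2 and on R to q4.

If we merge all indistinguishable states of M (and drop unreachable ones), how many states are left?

4

Reachable states from the start: {q0,q1,q2,q4}. Unreachable: {q3} — drop them.
Start with accepting vs non-accepting: {q0} | {q1,q2,q4}.
Split {q1,q2,q4} by δ(·,R) → {q1,q4} and {q2}.
Refine {q1,q4} on symbol L: members go to different blocks, giving {q1} and {q4}.
Stable partition: {q0} | {q1} | {q2} | {q4} — 4 equivalence classes.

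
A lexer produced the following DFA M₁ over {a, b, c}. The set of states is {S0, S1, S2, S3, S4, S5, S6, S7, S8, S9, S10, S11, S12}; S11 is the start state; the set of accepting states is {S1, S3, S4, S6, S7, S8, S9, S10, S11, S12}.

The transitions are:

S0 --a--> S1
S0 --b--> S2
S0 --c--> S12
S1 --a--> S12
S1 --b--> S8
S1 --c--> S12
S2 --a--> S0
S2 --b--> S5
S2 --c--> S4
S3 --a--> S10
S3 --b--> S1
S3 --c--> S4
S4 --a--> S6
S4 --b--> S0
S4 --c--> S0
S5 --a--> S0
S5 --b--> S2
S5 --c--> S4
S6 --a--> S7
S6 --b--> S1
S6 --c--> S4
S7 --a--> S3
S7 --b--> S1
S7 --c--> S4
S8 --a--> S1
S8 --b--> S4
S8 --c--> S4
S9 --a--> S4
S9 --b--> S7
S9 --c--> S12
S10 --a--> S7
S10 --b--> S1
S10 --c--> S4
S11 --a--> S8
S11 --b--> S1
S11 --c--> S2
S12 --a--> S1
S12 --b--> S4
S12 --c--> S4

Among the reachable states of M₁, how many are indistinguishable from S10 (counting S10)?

States {S9} cannot be reached from the start state, so discard them.
Initial partition by acceptance: {S1,S3,S4,S6,S7,S8,S10,S11,S12} | {S0,S2,S5}.
Refine {S1,S3,S4,S6,S7,S8,S10,S11,S12} on symbol b: members go to different blocks, giving {S1,S3,S6,S7,S8,S10,S11,S12} and {S4}.
Split {S1,S3,S6,S7,S8,S10,S11,S12} by δ(·,b) → {S1,S3,S6,S7,S10,S11} and {S8,S12}.
Split {S1,S3,S6,S7,S10,S11} by δ(·,a) → {S3,S6,S7,S10} and {S1,S11}.
On input a, block {S0,S2,S5} splits into {S2,S5} and {S0}.
Refine {S1,S11} on symbol b: members go to different blocks, giving {S1} and {S11}.
The partition is now stable with 7 blocks: {S3,S6,S7,S10} | {S2,S5} | {S4} | {S8,S12} | {S1} | {S0} | {S11}.
State S10 belongs to the block {S3,S6,S7,S10}, which has 4 states.

4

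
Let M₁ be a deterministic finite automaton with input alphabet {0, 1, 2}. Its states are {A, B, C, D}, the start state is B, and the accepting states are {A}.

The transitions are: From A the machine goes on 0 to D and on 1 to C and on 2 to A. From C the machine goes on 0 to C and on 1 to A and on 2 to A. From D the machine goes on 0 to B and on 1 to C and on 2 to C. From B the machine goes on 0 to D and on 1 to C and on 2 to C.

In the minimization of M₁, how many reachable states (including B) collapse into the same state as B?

2

Start with accepting vs non-accepting: {A} | {B,C,D}.
On input 1, block {B,C,D} splits into {B,D} and {C}.
Stable partition: {A} | {B,D} | {C} — 3 equivalence classes.
The equivalence class containing B is {B,D}, of size 2.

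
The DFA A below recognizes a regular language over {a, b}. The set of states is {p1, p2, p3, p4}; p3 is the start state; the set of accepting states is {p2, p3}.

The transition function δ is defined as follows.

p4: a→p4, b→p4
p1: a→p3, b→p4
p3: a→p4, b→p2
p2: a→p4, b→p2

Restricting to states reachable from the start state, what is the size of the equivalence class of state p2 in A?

States {p1} cannot be reached from the start state, so discard them.
P0 = {p2,p3} | {p4}.
The partition is now stable with 2 blocks: {p2,p3} | {p4}.
The equivalence class containing p2 is {p2,p3}, of size 2.

2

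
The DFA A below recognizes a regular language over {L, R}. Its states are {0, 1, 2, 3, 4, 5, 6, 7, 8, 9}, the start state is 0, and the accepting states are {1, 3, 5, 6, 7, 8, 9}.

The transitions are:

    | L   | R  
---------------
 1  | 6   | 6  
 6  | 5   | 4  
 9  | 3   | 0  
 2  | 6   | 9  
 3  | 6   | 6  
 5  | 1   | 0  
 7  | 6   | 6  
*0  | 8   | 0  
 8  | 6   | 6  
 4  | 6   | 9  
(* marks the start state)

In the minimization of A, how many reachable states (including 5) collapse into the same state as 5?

States {2,7} cannot be reached from the start state, so discard them.
Start with accepting vs non-accepting: {1,3,5,6,8,9} | {0,4}.
Split {1,3,5,6,8,9} by δ(·,R) → {1,3,8} and {5,6,9}.
Refine {0,4} on symbol L: members go to different blocks, giving {0} and {4}.
On input L, block {5,6,9} splits into {5,9} and {6}.
Stable partition: {1,3,8} | {0} | {5,9} | {4} | {6} — 5 equivalence classes.
State 5 belongs to the block {5,9}, which has 2 states.

2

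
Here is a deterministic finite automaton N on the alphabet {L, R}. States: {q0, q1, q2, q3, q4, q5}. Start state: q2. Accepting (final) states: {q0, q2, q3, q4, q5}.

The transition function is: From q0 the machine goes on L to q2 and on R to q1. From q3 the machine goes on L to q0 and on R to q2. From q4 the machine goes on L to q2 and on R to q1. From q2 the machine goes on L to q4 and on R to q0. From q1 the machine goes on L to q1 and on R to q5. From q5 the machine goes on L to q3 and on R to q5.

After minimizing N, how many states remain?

5

Start with accepting vs non-accepting: {q0,q2,q3,q4,q5} | {q1}.
Split {q0,q2,q3,q4,q5} by δ(·,R) → {q2,q3,q5} and {q0,q4}.
Split {q2,q3,q5} by δ(·,L) → {q2,q3} and {q5}.
Split {q2,q3} by δ(·,R) → {q2} and {q3}.
No further refinement is possible. Final partition (5 blocks): {q2} | {q1} | {q0,q4} | {q5} | {q3}.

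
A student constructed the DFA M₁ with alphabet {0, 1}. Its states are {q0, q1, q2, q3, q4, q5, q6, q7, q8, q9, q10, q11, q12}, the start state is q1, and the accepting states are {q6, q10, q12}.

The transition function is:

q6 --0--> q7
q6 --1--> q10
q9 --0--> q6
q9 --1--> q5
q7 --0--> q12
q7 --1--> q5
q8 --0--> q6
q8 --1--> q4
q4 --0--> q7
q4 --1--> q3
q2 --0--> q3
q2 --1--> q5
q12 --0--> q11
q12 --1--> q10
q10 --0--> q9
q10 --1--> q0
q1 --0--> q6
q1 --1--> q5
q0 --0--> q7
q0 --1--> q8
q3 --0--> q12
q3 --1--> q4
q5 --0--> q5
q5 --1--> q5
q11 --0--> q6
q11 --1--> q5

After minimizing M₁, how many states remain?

Reachable states from the start: {q0,q1,q3,q4,q5,q6,q7,q8,q9,q10,q11,q12}. Unreachable: {q2} — drop them.
Start with accepting vs non-accepting: {q6,q10,q12} | {q0,q1,q3,q4,q5,q7,q8,q9,q11}.
Split {q6,q10,q12} by δ(·,1) → {q6,q12} and {q10}.
Refine {q0,q1,q3,q4,q5,q7,q8,q9,q11} on symbol 0: members go to different blocks, giving {q1,q3,q7,q8,q9,q11} and {q0,q4,q5}.
Refine {q0,q4,q5} on symbol 0: members go to different blocks, giving {q0,q4} and {q5}.
Refine {q1,q3,q7,q8,q9,q11} on symbol 1: members go to different blocks, giving {q1,q7,q9,q11} and {q3,q8}.
The partition is now stable with 6 blocks: {q6,q12} | {q1,q7,q9,q11} | {q10} | {q0,q4} | {q5} | {q3,q8}.

6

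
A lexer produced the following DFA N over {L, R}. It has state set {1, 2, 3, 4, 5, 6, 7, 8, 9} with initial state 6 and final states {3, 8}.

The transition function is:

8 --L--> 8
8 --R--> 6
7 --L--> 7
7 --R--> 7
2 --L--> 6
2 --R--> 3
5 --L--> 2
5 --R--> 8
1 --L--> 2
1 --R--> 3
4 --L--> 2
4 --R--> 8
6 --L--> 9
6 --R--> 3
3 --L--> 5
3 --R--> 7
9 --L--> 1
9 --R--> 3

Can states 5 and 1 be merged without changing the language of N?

No

States {4} cannot be reached from the start state, so discard them.
Start with accepting vs non-accepting: {3,8} | {1,2,5,6,7,9}.
Refine {3,8} on symbol L: members go to different blocks, giving {3} and {8}.
On input R, block {1,2,5,6,7,9} splits into {1,2,6,9} and {5} and {7}.
Stable partition: {3} | {1,2,6,9} | {8} | {5} | {7} — 5 equivalence classes.
5 and 1 end up in different blocks, so they are distinguishable. For instance, the string 'RL' is accepted from only 5.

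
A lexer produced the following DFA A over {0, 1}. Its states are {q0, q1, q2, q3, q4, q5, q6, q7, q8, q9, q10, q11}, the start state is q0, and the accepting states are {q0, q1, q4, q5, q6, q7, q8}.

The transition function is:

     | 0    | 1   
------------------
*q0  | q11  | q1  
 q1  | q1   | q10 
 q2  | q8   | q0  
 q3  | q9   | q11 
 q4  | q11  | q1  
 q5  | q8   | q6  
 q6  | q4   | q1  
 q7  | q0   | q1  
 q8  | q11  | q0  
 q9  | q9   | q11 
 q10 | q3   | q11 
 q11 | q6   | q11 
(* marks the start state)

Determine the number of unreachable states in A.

4

BFS from q0 reaches {q0, q1, q3, q4, q6, q9, q10, q11}; the 4 state(s) q2, q5, q7, q8 are never visited.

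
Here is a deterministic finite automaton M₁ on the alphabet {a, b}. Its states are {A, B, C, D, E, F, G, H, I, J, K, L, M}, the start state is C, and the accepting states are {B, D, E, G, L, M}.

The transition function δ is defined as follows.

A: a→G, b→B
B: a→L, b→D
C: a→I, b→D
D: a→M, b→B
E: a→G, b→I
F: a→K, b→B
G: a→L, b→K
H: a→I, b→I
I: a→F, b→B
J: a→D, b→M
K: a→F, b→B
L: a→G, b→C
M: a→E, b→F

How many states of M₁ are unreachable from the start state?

3

BFS from C reaches {B, C, D, E, F, G, I, K, L, M}; the 3 state(s) A, H, J are never visited.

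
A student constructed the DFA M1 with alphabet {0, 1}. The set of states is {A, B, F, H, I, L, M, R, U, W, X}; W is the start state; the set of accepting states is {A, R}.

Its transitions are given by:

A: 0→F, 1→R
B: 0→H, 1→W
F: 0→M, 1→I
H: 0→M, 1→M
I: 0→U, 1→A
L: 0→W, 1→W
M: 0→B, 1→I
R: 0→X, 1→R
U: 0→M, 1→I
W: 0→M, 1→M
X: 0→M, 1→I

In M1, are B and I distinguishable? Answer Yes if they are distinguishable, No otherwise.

Yes

First remove the unreachable states {L}; 10 states remain.
Start with accepting vs non-accepting: {A,R} | {B,F,H,I,M,U,W,X}.
Split {B,F,H,I,M,U,W,X} by δ(·,1) → {B,F,H,M,U,W,X} and {I}.
Refine {B,F,H,M,U,W,X} on symbol 1: members go to different blocks, giving {F,M,U,X} and {B,H,W}.
Split {F,M,U,X} by δ(·,0) → {F,U,X} and {M}.
Refine {B,H,W} on symbol 0: members go to different blocks, giving {H,W} and {B}.
The partition is now stable with 6 blocks: {A,R} | {F,U,X} | {I} | {H,W} | {M} | {B}.
B and I end up in different blocks, so they are distinguishable. For instance, the string '1' is accepted from only I.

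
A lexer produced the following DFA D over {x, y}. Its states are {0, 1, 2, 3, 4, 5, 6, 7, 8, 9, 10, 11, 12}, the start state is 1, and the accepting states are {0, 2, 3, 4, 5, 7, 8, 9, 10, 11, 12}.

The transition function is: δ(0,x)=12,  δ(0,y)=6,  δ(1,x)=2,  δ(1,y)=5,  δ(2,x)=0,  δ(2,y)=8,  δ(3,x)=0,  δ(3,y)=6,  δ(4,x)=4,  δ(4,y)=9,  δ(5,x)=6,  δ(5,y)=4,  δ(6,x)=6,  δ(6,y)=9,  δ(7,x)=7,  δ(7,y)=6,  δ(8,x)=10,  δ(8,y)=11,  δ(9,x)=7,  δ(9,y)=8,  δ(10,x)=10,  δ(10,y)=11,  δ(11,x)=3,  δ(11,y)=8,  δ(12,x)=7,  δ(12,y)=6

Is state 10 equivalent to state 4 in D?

Yes

All states are reachable from the start state.
Initial partition by acceptance: {0,2,3,4,5,7,8,9,10,11,12} | {1,6}.
Split {0,2,3,4,5,7,8,9,10,11,12} by δ(·,x) → {0,2,3,4,7,8,9,10,11,12} and {5}.
Split {0,2,3,4,7,8,9,10,11,12} by δ(·,y) → {2,4,8,9,10,11} and {0,3,7,12}.
Split {2,4,8,9,10,11} by δ(·,x) → {2,9,11} and {4,8,10}.
On input x, block {1,6} splits into {1} and {6}.
Stable partition: {2,9,11} | {1} | {5} | {0,3,7,12} | {4,8,10} | {6} — 6 equivalence classes.
10 and 4 lie in the same block of the stable partition, so they are equivalent — no string distinguishes them.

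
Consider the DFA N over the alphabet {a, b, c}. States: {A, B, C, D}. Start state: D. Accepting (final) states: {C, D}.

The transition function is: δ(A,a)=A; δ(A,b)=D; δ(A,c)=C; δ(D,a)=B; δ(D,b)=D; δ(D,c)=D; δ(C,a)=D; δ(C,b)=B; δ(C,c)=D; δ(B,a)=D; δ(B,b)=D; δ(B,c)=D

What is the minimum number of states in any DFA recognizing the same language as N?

2

Reachable states from the start: {B,D}. Unreachable: {A,C} — drop them.
Start with accepting vs non-accepting: {D} | {B}.
The partition is now stable with 2 blocks: {D} | {B}.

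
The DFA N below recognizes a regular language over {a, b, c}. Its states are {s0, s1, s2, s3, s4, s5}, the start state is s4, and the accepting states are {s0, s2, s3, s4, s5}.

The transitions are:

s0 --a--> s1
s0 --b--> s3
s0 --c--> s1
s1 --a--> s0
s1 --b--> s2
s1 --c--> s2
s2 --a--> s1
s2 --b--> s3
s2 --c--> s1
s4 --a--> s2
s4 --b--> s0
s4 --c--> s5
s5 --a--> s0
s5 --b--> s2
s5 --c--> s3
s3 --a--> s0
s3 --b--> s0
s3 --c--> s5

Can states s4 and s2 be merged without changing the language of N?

Initial partition by acceptance: {s0,s2,s3,s4,s5} | {s1}.
On input a, block {s0,s2,s3,s4,s5} splits into {s3,s4,s5} and {s0,s2}.
Stable partition: {s3,s4,s5} | {s1} | {s0,s2} — 3 equivalence classes.
s4 and s2 end up in different blocks, so they are distinguishable. For instance, the string 'a' is accepted from only s4.

No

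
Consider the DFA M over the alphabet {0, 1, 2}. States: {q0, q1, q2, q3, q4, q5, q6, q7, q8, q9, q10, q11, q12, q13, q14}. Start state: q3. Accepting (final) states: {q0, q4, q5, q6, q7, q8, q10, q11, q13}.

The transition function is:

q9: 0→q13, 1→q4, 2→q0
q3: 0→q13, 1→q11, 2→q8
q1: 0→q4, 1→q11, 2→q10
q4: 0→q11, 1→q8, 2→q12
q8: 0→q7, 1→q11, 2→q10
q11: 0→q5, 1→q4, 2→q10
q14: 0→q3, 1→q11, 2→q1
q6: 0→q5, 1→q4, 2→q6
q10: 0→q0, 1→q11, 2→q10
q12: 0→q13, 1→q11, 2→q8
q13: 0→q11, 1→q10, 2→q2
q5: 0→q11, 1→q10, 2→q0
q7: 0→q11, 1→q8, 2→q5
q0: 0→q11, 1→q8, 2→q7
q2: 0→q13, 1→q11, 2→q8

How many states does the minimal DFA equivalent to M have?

States {q1,q6,q9,q14} cannot be reached from the start state, so discard them.
Initial partition by acceptance: {q0,q4,q5,q7,q8,q10,q11,q13} | {q2,q3,q12}.
Split {q0,q4,q5,q7,q8,q10,q11,q13} by δ(·,2) → {q0,q5,q7,q8,q10,q11} and {q4,q13}.
On input 1, block {q0,q5,q7,q8,q10,q11} splits into {q0,q5,q7,q8,q10} and {q11}.
Split {q0,q5,q7,q8,q10} by δ(·,0) → {q0,q5,q7} and {q8,q10}.
Stable partition: {q0,q5,q7} | {q2,q3,q12} | {q4,q13} | {q11} | {q8,q10} — 5 equivalence classes.

5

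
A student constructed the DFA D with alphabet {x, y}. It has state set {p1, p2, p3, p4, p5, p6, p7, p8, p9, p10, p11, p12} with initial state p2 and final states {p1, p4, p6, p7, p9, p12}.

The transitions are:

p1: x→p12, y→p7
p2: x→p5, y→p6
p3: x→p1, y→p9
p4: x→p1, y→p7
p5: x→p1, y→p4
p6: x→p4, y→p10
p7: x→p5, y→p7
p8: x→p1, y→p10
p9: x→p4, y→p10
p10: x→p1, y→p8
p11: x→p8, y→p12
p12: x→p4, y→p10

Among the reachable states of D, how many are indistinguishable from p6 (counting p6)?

2

First remove the unreachable states {p3,p9,p11}; 9 states remain.
Initial partition by acceptance: {p1,p4,p6,p7,p12} | {p2,p5,p8,p10}.
On input x, block {p1,p4,p6,p7,p12} splits into {p1,p4,p6,p12} and {p7}.
On input y, block {p1,p4,p6,p12} splits into {p1,p4} and {p6,p12}.
Refine {p1,p4} on symbol x: members go to different blocks, giving {p1} and {p4}.
Split {p2,p5,p8,p10} by δ(·,x) → {p5,p8,p10} and {p2}.
Split {p5,p8,p10} by δ(·,y) → {p8,p10} and {p5}.
No further refinement is possible. Final partition (7 blocks): {p1} | {p8,p10} | {p7} | {p6,p12} | {p4} | {p2} | {p5}.
The equivalence class containing p6 is {p6,p12}, of size 2.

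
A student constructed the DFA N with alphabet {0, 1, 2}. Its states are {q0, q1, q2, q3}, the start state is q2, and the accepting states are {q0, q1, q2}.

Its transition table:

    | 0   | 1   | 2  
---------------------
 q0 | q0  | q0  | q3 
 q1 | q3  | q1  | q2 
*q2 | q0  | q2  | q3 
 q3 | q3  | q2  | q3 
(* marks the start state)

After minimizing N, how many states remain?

First remove the unreachable states {q1}; 3 states remain.
P0 = {q0,q2} | {q3}.
No further refinement is possible. Final partition (2 blocks): {q0,q2} | {q3}.

2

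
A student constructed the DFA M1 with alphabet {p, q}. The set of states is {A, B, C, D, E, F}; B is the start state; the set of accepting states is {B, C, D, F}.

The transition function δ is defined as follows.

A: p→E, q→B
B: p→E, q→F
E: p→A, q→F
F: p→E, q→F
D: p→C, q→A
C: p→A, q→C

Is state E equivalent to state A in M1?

States {C,D} cannot be reached from the start state, so discard them.
Start with accepting vs non-accepting: {B,F} | {A,E}.
Stable partition: {B,F} | {A,E} — 2 equivalence classes.
E and A lie in the same block of the stable partition, so they are equivalent — no string distinguishes them.

Yes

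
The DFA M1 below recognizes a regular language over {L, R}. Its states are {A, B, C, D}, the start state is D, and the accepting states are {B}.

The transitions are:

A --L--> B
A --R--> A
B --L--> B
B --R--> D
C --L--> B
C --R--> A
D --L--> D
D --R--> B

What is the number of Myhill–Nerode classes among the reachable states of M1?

First remove the unreachable states {A,C}; 2 states remain.
Start with accepting vs non-accepting: {B} | {D}.
No further refinement is possible. Final partition (2 blocks): {B} | {D}.

2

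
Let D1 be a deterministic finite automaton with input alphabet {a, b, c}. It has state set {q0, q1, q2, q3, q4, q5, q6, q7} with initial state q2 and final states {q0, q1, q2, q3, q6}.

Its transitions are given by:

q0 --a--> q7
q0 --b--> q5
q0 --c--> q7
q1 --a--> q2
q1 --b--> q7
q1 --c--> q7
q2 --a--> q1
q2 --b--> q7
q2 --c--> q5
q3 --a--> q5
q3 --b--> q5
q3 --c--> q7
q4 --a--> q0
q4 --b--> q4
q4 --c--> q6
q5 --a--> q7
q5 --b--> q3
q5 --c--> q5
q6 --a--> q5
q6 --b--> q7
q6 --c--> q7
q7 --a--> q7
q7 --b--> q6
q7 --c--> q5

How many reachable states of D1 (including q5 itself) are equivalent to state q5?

2

States {q0,q4} cannot be reached from the start state, so discard them.
Start with accepting vs non-accepting: {q1,q2,q3,q6} | {q5,q7}.
On input a, block {q1,q2,q3,q6} splits into {q1,q2} and {q3,q6}.
Stable partition: {q1,q2} | {q5,q7} | {q3,q6} — 3 equivalence classes.
State q5 belongs to the block {q5,q7}, which has 2 states.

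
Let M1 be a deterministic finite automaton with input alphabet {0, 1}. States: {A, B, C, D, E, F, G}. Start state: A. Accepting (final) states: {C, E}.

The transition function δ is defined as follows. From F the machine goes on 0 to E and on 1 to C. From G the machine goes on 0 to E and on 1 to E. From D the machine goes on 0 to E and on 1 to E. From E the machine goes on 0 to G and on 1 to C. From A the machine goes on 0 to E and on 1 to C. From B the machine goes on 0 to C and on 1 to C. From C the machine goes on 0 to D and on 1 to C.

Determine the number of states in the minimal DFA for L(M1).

First remove the unreachable states {B,F}; 5 states remain.
Start with accepting vs non-accepting: {C,E} | {A,D,G}.
No further refinement is possible. Final partition (2 blocks): {C,E} | {A,D,G}.

2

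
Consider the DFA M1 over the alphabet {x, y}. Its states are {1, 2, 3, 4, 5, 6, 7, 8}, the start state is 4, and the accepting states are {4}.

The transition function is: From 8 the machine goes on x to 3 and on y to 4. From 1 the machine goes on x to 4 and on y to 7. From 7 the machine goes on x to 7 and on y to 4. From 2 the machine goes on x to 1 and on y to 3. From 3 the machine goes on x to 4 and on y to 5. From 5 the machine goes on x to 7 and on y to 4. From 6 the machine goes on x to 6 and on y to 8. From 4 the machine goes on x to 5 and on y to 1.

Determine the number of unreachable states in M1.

4

No path from 4 leads to 2, 3, 6, 8; the other 4 states are all reachable.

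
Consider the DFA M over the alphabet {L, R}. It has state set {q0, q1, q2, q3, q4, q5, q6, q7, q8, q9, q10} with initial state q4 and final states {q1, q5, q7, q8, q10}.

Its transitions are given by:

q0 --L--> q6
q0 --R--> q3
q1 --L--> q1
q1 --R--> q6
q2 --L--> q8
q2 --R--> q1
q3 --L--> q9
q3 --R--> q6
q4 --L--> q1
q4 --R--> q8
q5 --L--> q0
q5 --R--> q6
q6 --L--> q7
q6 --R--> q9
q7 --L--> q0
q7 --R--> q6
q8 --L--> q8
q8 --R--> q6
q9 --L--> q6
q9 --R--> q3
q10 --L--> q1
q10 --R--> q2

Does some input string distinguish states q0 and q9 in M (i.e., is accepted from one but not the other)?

Reachable states from the start: {q0,q1,q3,q4,q6,q7,q8,q9}. Unreachable: {q2,q5,q10} — drop them.
P0 = {q1,q7,q8} | {q0,q3,q4,q6,q9}.
Refine {q1,q7,q8} on symbol L: members go to different blocks, giving {q1,q8} and {q7}.
On input L, block {q0,q3,q4,q6,q9} splits into {q0,q3,q9} and {q4} and {q6}.
On input L, block {q0,q3,q9} splits into {q0,q9} and {q3}.
No further refinement is possible. Final partition (6 blocks): {q1,q8} | {q0,q9} | {q7} | {q4} | {q6} | {q3}.
q0 and q9 lie in the same block of the stable partition, so they are equivalent — no string distinguishes them.

No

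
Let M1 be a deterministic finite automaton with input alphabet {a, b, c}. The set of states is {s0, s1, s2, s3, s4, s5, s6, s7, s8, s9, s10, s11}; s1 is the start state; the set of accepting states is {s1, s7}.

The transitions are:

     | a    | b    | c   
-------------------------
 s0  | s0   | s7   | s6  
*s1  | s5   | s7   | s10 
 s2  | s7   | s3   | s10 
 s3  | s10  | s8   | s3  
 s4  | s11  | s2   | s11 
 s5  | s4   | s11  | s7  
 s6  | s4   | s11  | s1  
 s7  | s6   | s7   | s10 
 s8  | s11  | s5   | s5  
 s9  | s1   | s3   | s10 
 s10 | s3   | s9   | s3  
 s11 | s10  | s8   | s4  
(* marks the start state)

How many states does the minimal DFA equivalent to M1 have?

States {s0} cannot be reached from the start state, so discard them.
Initial partition by acceptance: {s1,s7} | {s2,s3,s4,s5,s6,s8,s9,s10,s11}.
Refine {s2,s3,s4,s5,s6,s8,s9,s10,s11} on symbol a: members go to different blocks, giving {s3,s4,s5,s6,s8,s10,s11} and {s2,s9}.
Split {s3,s4,s5,s6,s8,s10,s11} by δ(·,b) → {s3,s5,s6,s8,s11} and {s4,s10}.
On input a, block {s3,s5,s6,s8,s11} splits into {s3,s5,s6,s11} and {s8}.
Refine {s3,s5,s6,s11} on symbol b: members go to different blocks, giving {s3,s11} and {s5,s6}.
Refine {s3,s11} on symbol c: members go to different blocks, giving {s3} and {s11}.
On input a, block {s4,s10} splits into {s4} and {s10}.
Stable partition: {s1,s7} | {s3} | {s2,s9} | {s4} | {s8} | {s5,s6} | {s11} | {s10} — 8 equivalence classes.

8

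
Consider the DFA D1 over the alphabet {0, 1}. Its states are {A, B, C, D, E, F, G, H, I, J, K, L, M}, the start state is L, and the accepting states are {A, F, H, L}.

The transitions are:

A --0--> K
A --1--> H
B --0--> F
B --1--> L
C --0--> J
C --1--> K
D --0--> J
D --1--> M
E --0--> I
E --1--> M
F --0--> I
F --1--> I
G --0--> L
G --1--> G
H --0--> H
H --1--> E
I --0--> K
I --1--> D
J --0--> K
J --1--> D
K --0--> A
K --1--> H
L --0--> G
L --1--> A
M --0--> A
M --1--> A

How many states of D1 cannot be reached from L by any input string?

Starting at L and following transitions, the reachable set is {A, D, E, G, H, I, J, K, L, M}. That leaves B, C, F unreachable — 3 in total.

3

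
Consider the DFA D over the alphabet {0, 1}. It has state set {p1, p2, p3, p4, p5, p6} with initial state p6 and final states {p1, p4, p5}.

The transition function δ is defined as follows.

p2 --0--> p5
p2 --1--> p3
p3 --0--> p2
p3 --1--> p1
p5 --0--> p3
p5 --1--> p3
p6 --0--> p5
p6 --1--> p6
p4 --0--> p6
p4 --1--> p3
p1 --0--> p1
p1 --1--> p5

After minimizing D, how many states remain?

5

First remove the unreachable states {p4}; 5 states remain.
Initial partition by acceptance: {p1,p5} | {p2,p3,p6}.
On input 0, block {p1,p5} splits into {p1} and {p5}.
Refine {p2,p3,p6} on symbol 0: members go to different blocks, giving {p2,p6} and {p3}.
On input 1, block {p2,p6} splits into {p2} and {p6}.
No further refinement is possible. Final partition (5 blocks): {p1} | {p2} | {p5} | {p3} | {p6}.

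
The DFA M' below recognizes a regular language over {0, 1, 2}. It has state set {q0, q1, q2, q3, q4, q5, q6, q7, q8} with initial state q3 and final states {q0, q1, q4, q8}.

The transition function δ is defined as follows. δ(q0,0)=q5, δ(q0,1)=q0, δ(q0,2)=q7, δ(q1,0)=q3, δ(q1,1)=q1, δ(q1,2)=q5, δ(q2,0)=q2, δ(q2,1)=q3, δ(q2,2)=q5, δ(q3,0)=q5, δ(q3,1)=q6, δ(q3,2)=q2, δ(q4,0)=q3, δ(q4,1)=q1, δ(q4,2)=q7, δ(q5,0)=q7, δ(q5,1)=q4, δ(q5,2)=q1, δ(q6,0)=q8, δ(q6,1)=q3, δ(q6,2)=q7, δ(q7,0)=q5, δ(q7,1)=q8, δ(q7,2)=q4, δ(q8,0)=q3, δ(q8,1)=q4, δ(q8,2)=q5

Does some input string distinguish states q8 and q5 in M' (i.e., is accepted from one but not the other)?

First remove the unreachable states {q0}; 8 states remain.
Initial partition by acceptance: {q1,q4,q8} | {q2,q3,q5,q6,q7}.
On input 0, block {q2,q3,q5,q6,q7} splits into {q2,q3,q5,q7} and {q6}.
Refine {q2,q3,q5,q7} on symbol 1: members go to different blocks, giving {q5,q7} and {q2} and {q3}.
Stable partition: {q1,q4,q8} | {q5,q7} | {q6} | {q2} | {q3} — 5 equivalence classes.
q8 and q5 end up in different blocks, so they are distinguishable. For instance, the string 'ε' is accepted from only q8.

Yes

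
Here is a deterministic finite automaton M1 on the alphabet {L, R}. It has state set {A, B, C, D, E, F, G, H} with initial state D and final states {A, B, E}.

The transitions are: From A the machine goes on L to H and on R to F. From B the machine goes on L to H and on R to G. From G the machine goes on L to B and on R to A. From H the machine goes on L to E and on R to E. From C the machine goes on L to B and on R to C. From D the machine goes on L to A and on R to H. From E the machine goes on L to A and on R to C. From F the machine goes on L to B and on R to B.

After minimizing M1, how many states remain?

6

All states are reachable from the start state.
Initial partition by acceptance: {A,B,E} | {C,D,F,G,H}.
Split {A,B,E} by δ(·,L) → {A,B} and {E}.
Split {C,D,F,G,H} by δ(·,L) → {C,D,F,G} and {H}.
On input R, block {C,D,F,G} splits into {F,G} and {C} and {D}.
No further refinement is possible. Final partition (6 blocks): {A,B} | {F,G} | {E} | {H} | {C} | {D}.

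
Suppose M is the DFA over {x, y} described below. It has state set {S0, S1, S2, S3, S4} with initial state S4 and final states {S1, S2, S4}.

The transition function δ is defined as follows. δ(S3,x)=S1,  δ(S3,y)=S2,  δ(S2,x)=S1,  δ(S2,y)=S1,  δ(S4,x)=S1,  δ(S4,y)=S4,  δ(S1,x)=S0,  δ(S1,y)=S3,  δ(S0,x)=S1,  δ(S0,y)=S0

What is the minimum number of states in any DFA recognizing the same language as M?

Every state is reachable, so we keep all 5.
Initial partition by acceptance: {S1,S2,S4} | {S0,S3}.
Refine {S1,S2,S4} on symbol x: members go to different blocks, giving {S2,S4} and {S1}.
On input y, block {S2,S4} splits into {S2} and {S4}.
Refine {S0,S3} on symbol y: members go to different blocks, giving {S0} and {S3}.
No further refinement is possible. Final partition (5 blocks): {S2} | {S0} | {S1} | {S4} | {S3}.

5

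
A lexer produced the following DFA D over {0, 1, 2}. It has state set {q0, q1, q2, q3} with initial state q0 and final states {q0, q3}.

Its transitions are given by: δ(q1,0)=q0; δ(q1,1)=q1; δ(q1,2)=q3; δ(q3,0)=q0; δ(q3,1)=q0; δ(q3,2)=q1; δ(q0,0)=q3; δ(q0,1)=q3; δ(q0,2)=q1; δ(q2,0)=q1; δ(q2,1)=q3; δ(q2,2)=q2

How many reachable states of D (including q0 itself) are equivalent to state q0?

States {q2} cannot be reached from the start state, so discard them.
P0 = {q0,q3} | {q1}.
The partition is now stable with 2 blocks: {q0,q3} | {q1}.
State q0 belongs to the block {q0,q3}, which has 2 states.

2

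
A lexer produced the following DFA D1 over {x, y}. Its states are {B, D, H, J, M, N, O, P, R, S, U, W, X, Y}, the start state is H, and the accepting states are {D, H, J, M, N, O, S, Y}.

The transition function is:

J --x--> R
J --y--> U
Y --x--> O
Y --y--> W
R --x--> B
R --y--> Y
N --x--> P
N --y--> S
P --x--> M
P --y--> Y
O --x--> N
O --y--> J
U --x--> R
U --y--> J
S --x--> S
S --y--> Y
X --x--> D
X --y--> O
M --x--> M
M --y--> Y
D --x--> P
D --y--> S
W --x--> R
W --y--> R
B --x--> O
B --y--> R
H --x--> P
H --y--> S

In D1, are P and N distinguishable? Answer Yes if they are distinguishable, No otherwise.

Yes

Reachable states from the start: {B,H,J,M,N,O,P,R,S,U,W,Y}. Unreachable: {D,X} — drop them.
P0 = {H,J,M,N,O,S,Y} | {B,P,R,U,W}.
On input x, block {H,J,M,N,O,S,Y} splits into {M,O,S,Y} and {H,J,N}.
Split {M,O,S,Y} by δ(·,x) → {M,S,Y} and {O}.
On input x, block {M,S,Y} splits into {M,S} and {Y}.
On input x, block {B,P,R,U,W} splits into {R,U,W} and {P} and {B}.
On input x, block {R,U,W} splits into {U,W} and {R}.
Split {U,W} by δ(·,y) → {U} and {W}.
On input x, block {H,J,N} splits into {H,N} and {J}.
No further refinement is possible. Final partition (10 blocks): {M,S} | {U} | {H,N} | {O} | {Y} | {P} | {B} | {R} | {W} | {J}.
P and N end up in different blocks, so they are distinguishable. For instance, the string 'ε' is accepted from only N.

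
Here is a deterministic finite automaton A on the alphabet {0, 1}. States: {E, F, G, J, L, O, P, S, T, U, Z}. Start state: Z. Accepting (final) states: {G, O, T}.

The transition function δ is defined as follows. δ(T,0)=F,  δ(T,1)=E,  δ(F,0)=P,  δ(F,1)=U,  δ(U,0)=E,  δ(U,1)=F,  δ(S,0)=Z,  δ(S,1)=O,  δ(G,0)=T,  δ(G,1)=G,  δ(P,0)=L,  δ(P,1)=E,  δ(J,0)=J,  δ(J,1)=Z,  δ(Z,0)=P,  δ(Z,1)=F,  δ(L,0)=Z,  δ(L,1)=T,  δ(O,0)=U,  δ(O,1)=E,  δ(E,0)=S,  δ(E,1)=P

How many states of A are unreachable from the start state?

2

BFS from Z reaches {E, F, L, O, P, S, T, U, Z}; the 2 state(s) G, J are never visited.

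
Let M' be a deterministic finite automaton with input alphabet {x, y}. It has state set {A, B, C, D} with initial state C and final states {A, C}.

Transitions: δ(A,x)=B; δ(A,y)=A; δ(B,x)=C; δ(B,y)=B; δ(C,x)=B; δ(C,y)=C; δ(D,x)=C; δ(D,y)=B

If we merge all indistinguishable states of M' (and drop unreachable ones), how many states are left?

2

Reachable states from the start: {B,C}. Unreachable: {A,D} — drop them.
P0 = {C} | {B}.
No further refinement is possible. Final partition (2 blocks): {C} | {B}.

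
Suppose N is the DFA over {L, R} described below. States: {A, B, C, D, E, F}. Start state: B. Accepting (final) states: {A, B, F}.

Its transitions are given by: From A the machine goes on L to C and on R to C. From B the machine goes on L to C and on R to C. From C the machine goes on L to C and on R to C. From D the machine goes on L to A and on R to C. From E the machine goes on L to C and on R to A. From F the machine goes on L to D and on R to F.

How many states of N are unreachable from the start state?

4

BFS from B reaches {B, C}; the 4 state(s) A, D, E, F are never visited.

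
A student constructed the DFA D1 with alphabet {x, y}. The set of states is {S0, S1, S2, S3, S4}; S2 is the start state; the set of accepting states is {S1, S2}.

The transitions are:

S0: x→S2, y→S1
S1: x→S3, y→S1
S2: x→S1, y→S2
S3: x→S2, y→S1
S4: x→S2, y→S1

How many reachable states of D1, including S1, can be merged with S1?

1

Reachable states from the start: {S1,S2,S3}. Unreachable: {S0,S4} — drop them.
Start with accepting vs non-accepting: {S1,S2} | {S3}.
Split {S1,S2} by δ(·,x) → {S1} and {S2}.
No further refinement is possible. Final partition (3 blocks): {S1} | {S3} | {S2}.
State S1 belongs to the block {S1}, which has 1 states.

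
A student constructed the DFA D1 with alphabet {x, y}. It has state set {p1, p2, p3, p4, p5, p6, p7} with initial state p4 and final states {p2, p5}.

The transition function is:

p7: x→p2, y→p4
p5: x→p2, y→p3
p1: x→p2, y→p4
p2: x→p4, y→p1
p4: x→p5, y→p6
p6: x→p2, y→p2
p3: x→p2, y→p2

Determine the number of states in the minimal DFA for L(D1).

5

Reachable states from the start: {p1,p2,p3,p4,p5,p6}. Unreachable: {p7} — drop them.
P0 = {p2,p5} | {p1,p3,p4,p6}.
On input x, block {p2,p5} splits into {p2} and {p5}.
Split {p1,p3,p4,p6} by δ(·,x) → {p1,p3,p6} and {p4}.
On input y, block {p1,p3,p6} splits into {p3,p6} and {p1}.
Stable partition: {p2} | {p3,p6} | {p5} | {p4} | {p1} — 5 equivalence classes.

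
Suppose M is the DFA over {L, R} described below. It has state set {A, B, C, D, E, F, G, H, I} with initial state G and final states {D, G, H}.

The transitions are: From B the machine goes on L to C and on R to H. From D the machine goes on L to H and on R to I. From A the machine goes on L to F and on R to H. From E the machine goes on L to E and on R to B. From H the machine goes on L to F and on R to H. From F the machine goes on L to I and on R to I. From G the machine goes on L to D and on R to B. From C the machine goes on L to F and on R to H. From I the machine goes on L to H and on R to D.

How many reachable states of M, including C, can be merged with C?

Reachable states from the start: {B,C,D,F,G,H,I}. Unreachable: {A,E} — drop them.
P0 = {D,G,H} | {B,C,F,I}.
On input L, block {D,G,H} splits into {D,G} and {H}.
Split {D,G} by δ(·,L) → {D} and {G}.
On input L, block {B,C,F,I} splits into {B,C,F} and {I}.
Split {B,C,F} by δ(·,L) → {B,C} and {F}.
On input L, block {B,C} splits into {B} and {C}.
Stable partition: {D} | {B} | {H} | {G} | {I} | {F} | {C} — 7 equivalence classes.
State C belongs to the block {C}, which has 1 states.

1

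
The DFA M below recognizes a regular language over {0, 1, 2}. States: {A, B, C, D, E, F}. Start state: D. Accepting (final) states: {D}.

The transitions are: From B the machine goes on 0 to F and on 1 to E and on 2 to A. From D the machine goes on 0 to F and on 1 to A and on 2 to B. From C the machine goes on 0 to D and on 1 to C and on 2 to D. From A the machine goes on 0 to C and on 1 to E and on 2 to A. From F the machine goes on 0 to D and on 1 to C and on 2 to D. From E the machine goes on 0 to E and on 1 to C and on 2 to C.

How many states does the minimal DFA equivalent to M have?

4

Initial partition by acceptance: {D} | {A,B,C,E,F}.
Split {A,B,C,E,F} by δ(·,0) → {A,B,E} and {C,F}.
On input 0, block {A,B,E} splits into {A,B} and {E}.
The partition is now stable with 4 blocks: {D} | {A,B} | {C,F} | {E}.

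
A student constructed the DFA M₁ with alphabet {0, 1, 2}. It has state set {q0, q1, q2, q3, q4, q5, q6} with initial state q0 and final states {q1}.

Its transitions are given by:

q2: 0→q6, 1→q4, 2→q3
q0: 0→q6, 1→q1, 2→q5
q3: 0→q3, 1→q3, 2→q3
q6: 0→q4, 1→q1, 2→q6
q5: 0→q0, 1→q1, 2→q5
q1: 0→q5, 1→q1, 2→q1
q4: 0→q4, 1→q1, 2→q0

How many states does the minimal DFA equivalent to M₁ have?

2

First remove the unreachable states {q2,q3}; 5 states remain.
Start with accepting vs non-accepting: {q1} | {q0,q4,q5,q6}.
The partition is now stable with 2 blocks: {q1} | {q0,q4,q5,q6}.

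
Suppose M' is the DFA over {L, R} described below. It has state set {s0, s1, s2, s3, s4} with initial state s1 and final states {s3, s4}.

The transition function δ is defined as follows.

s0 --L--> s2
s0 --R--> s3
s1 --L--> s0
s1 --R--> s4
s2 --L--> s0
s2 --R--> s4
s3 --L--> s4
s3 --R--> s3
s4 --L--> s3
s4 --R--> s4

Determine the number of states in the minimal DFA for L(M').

P0 = {s3,s4} | {s0,s1,s2}.
Stable partition: {s3,s4} | {s0,s1,s2} — 2 equivalence classes.

2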